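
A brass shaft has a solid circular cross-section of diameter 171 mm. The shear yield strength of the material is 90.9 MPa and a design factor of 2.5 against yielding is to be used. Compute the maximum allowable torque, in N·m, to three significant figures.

T_allow = 35700 N·m

τ_allow = 90.9/2.5 = 36.36 MPa.
For a solid shaft T_allow = τ_allow·πd³/16; πd³/16 = π×171³/16 = 981800 mm³.
T_allow = 36.36×981800 = 3.570×10^7 N·mm = 35700 N·m.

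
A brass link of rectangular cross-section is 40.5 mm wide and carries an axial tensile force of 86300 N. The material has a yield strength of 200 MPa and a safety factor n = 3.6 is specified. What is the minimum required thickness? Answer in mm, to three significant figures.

σ_allow = 200/3.6 = 55.56 MPa.
Required area A = F/σ_allow = 86300/55.56 = 1553 mm².
t = A/w = 1553/40.5 = 38.36 mm.

t = 38.4 mm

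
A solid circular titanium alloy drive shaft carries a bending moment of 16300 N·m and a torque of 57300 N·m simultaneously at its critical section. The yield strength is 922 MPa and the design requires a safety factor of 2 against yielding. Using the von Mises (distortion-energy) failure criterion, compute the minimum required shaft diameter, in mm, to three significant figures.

σ_allow = σ_y/n = 922/2 = 461.0 MPa.
For a solid shaft σ_b = 32M/(πd³) and τ = 16T/(πd³), so the von Mises stress is σ' = (16/πd³)·√(4M²+3T²).
√(4M²+3T²) = √(4×(1.630×10^7)² + 3×(5.730×10^7)²) = 1.045×10^8 N·mm.
d³ = 16×1.045×10^8/(π×461.0) = 1.154×10^6 mm³.
d = 104.9 mm.

d = 105 mm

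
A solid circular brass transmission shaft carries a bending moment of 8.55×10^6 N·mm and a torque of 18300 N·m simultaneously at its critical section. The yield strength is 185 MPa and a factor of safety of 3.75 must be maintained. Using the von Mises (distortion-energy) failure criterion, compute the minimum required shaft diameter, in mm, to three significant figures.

σ_allow = σ_y/n = 185/3.75 = 49.33 MPa.
For a solid shaft σ_b = 32M/(πd³) and τ = 16T/(πd³), so the von Mises stress is σ' = (16/πd³)·√(4M²+3T²).
√(4M²+3T²) = √(4×(8.550×10^6)² + 3×(1.830×10^7)²) = 3.601×10^7 N·mm.
d³ = 16×3.601×10^7/(π×49.33) = 3.718×10^6 mm³.
d = 154.9 mm.

d = 155 mm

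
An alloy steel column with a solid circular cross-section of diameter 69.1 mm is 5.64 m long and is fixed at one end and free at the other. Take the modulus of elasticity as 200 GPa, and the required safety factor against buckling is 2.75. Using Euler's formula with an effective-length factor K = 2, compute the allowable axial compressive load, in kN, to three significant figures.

I = πd⁴/64 = π×69.1⁴/64 = 1.119×10^6 mm⁴.
Effective length L_e = KL = 2×5.64 m = 11280 mm.
Euler critical load P_cr = π²EI/L_e² = π²×200000×1.119×10^6/11280² = 17360 N.
P_allow = P_cr/n = 17360/2.75 = 6313 N.

P_allow = 6.31 kN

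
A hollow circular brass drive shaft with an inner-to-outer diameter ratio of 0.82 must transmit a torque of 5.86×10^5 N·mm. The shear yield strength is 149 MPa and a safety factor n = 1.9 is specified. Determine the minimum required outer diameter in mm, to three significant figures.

d_o = 41.1 mm

τ_allow = 149/1.9 = 78.42 MPa.
For a hollow shaft τ = 16T/[πd_o³(1−k⁴)] with k = 0.82, so 1−k⁴ = 0.5479.
d_o³ = 16T/[π τ_allow (1−k⁴)] = 16×586000/(π×78.42×0.5479) = 69460 mm³.
d_o = 41.11 mm.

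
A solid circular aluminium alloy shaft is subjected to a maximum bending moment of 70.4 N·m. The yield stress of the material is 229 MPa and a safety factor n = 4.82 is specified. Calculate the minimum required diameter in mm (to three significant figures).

d = 24.7 mm

σ_allow = 229/4.82 = 47.51 MPa.
For a solid circular section σ = 32M/(πd³), so d³ = 32M/(π σ_allow) = 32×70400/(π×47.51) = 15090 mm³.
d = 24.71 mm.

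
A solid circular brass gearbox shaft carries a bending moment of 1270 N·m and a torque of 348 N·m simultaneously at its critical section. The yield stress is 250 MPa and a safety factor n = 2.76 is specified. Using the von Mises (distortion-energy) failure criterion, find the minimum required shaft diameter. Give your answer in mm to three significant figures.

σ_allow = σ_y/n = 250/2.76 = 90.58 MPa.
For a solid shaft σ_b = 32M/(πd³) and τ = 16T/(πd³), so the von Mises stress is σ' = (16/πd³)·√(4M²+3T²).
√(4M²+3T²) = √(4×(1.270×10^6)² + 3×(348000)²) = 2.611×10^6 N·mm.
d³ = 16×2.611×10^6/(π×90.58) = 146800 mm³.
d = 52.75 mm.

d = 52.8 mm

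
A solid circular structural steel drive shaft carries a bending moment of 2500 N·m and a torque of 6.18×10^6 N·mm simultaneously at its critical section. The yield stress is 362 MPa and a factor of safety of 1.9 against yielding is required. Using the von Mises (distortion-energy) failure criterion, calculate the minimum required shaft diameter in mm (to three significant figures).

d = 68.1 mm

σ_allow = σ_y/n = 362/1.9 = 190.5 MPa.
For a solid shaft σ_b = 32M/(πd³) and τ = 16T/(πd³), so the von Mises stress is σ' = (16/πd³)·√(4M²+3T²).
√(4M²+3T²) = √(4×(2.500×10^6)² + 3×(6.180×10^6)²) = 1.181×10^7 N·mm.
d³ = 16×1.181×10^7/(π×190.5) = 315800 mm³.
d = 68.10 mm.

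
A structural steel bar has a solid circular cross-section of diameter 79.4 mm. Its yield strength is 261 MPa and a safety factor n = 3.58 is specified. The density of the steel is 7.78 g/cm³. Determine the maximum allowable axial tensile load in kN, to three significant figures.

σ_allow = 261/3.58 = 72.91 MPa.
A = πd²/4 = π×79.4²/4 = 4951 mm².
F_allow = σ_allow × A = 72.91×4951 = 361000 N.

F_allow = 361 kN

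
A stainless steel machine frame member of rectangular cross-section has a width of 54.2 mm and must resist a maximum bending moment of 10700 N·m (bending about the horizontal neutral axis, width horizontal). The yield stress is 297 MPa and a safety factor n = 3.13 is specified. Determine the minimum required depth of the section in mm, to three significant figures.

σ_allow = 297/3.13 = 94.89 MPa.
For a rectangular section σ = 6M/(bh²), so h² = 6M/(b σ_allow) = 6×1.0700×10^7/(54.2×94.89) = 12480 mm².
h = 111.7 mm.

h = 112 mm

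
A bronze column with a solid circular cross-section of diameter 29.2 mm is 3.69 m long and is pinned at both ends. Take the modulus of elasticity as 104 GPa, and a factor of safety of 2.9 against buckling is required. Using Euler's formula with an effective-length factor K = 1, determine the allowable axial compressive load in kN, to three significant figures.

I = πd⁴/64 = π×29.2⁴/64 = 35690 mm⁴.
Effective length L_e = KL = 1×3.69 m = 3690 mm.
Euler critical load P_cr = π²EI/L_e² = π²×104000×35690/3690² = 2690 N.
P_allow = P_cr/n = 2690/2.9 = 927.6 N.

P_allow = 0.928 kN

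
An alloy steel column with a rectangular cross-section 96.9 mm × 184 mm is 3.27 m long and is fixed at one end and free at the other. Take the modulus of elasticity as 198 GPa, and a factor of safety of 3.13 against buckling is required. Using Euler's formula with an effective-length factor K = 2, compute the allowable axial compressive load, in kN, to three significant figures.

Buckling occurs about the weak axis: I_min = h·b³/12 = 184×96.9³/12 = 1.395×10^7 mm⁴ (b = 96.9 mm is the smaller dimension).
Effective length L_e = KL = 2×3.27 m = 6540 mm.
Euler critical load P_cr = π²EI/L_e² = π²×198000×1.395×10^7/6540² = 637400 N.
P_allow = P_cr/n = 637400/3.13 = 203600 N.

P_allow = 204 kN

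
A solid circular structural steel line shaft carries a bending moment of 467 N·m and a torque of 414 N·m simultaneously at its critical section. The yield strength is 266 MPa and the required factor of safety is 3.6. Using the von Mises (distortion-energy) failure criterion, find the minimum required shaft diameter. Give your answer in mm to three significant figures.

d = 43.3 mm

σ_allow = σ_y/n = 266/3.6 = 73.89 MPa.
For a solid shaft σ_b = 32M/(πd³) and τ = 16T/(πd³), so the von Mises stress is σ' = (16/πd³)·√(4M²+3T²).
√(4M²+3T²) = √(4×(467000)² + 3×(414000)²) = 1.178×10^6 N·mm.
d³ = 16×1.178×10^6/(π×73.89) = 81160 mm³.
d = 43.30 mm.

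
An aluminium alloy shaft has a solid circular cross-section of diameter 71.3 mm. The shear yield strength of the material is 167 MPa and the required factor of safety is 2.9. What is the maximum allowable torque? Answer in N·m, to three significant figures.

T_allow = 4100 N·m

τ_allow = 167/2.9 = 57.59 MPa.
For a solid shaft T_allow = τ_allow·πd³/16; πd³/16 = π×71.3³/16 = 71170 mm³.
T_allow = 57.59×71170 = 4.098×10^6 N·mm = 4098 N·m.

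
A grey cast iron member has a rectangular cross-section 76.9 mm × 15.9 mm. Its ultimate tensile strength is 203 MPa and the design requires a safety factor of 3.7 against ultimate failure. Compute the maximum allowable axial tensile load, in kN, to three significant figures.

σ_allow = 203/3.7 = 54.86 MPa.
A = 76.9×15.9 = 1223 mm².
F_allow = σ_allow × A = 54.86×1223 = 67080 N.

F_allow = 67.1 kN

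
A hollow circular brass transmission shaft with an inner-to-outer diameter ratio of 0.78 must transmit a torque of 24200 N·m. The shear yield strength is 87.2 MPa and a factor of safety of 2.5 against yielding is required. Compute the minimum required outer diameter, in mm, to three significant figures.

τ_allow = 87.2/2.5 = 34.88 MPa.
For a hollow shaft τ = 16T/[πd_o³(1−k⁴)] with k = 0.78, so 1−k⁴ = 0.6298.
d_o³ = 16T/[π τ_allow (1−k⁴)] = 16×2.4200×10^7/(π×34.88×0.6298) = 5.610×10^6 mm³.
d_o = 177.7 mm.

d_o = 178 mm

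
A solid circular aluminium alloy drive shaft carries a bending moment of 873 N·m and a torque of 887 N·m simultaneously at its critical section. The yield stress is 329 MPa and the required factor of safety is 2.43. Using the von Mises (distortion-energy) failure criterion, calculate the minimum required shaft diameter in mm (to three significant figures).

σ_allow = σ_y/n = 329/2.43 = 135.4 MPa.
For a solid shaft σ_b = 32M/(πd³) and τ = 16T/(πd³), so the von Mises stress is σ' = (16/πd³)·√(4M²+3T²).
√(4M²+3T²) = √(4×(873000)² + 3×(887000)²) = 2.326×10^6 N·mm.
d³ = 16×2.326×10^6/(π×135.4) = 87480 mm³.
d = 44.39 mm.

d = 44.4 mm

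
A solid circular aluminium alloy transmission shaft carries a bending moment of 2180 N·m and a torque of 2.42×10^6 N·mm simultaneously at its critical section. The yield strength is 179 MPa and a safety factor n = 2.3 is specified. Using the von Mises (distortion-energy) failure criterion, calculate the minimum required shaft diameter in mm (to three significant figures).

σ_allow = σ_y/n = 179/2.3 = 77.83 MPa.
For a solid shaft σ_b = 32M/(πd³) and τ = 16T/(πd³), so the von Mises stress is σ' = (16/πd³)·√(4M²+3T²).
√(4M²+3T²) = √(4×(2.180×10^6)² + 3×(2.420×10^6)²) = 6.048×10^6 N·mm.
d³ = 16×6.048×10^6/(π×77.83) = 395800 mm³.
d = 73.42 mm.

d = 73.4 mm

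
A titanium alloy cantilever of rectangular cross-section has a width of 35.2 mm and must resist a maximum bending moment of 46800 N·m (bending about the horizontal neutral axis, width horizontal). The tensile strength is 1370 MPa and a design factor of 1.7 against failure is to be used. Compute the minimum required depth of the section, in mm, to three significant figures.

σ_allow = 1370/1.7 = 805.9 MPa.
For a rectangular section σ = 6M/(bh²), so h² = 6M/(b σ_allow) = 6×4.6800×10^7/(35.2×805.9) = 9899 mm².
h = 99.49 mm.

h = 99.5 mm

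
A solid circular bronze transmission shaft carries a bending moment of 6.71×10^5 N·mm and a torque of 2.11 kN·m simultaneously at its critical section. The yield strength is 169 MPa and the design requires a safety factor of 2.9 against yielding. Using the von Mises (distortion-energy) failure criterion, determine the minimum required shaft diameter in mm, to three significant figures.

σ_allow = σ_y/n = 169/2.9 = 58.28 MPa.
For a solid shaft σ_b = 32M/(πd³) and τ = 16T/(πd³), so the von Mises stress is σ' = (16/πd³)·√(4M²+3T²).
√(4M²+3T²) = √(4×(671000)² + 3×(2.110×10^6)²) = 3.893×10^6 N·mm.
d³ = 16×3.893×10^6/(π×58.28) = 340200 mm³.
d = 69.81 mm.

d = 69.8 mm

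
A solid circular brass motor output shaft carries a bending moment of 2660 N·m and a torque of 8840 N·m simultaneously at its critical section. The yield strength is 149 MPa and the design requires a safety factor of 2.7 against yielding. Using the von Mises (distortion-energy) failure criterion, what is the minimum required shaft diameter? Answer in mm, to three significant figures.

d = 114 mm

σ_allow = σ_y/n = 149/2.7 = 55.19 MPa.
For a solid shaft σ_b = 32M/(πd³) and τ = 16T/(πd³), so the von Mises stress is σ' = (16/πd³)·√(4M²+3T²).
√(4M²+3T²) = √(4×(2.660×10^6)² + 3×(8.840×10^6)²) = 1.621×10^7 N·mm.
d³ = 16×1.621×10^7/(π×55.19) = 1.496×10^6 mm³.
d = 114.4 mm.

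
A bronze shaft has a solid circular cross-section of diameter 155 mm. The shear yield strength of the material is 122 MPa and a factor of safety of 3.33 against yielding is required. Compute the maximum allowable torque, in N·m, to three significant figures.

τ_allow = 122/3.33 = 36.64 MPa.
For a solid shaft T_allow = τ_allow·πd³/16; πd³/16 = π×155³/16 = 731200 mm³.
T_allow = 36.64×731200 = 2.679×10^7 N·mm = 26790 N·m.

T_allow = 26800 N·m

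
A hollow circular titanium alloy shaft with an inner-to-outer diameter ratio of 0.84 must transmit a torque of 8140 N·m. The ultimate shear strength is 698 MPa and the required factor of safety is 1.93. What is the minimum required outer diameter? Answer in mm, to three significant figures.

d_o = 61.1 mm

τ_allow = 698/1.93 = 361.7 MPa.
For a hollow shaft τ = 16T/[πd_o³(1−k⁴)] with k = 0.84, so 1−k⁴ = 0.5021.
d_o³ = 16T/[π τ_allow (1−k⁴)] = 16×8140000/(π×361.7×0.5021) = 228300 mm³.
d_o = 61.12 mm.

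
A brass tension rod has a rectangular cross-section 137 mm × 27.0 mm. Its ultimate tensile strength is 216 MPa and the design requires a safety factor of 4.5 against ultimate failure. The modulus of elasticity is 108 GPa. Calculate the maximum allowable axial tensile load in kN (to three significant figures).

σ_allow = 216/4.5 = 48.00 MPa.
A = 137×27.0 = 3699 mm².
F_allow = σ_allow × A = 48.00×3699 = 177600 N.

F_allow = 178 kN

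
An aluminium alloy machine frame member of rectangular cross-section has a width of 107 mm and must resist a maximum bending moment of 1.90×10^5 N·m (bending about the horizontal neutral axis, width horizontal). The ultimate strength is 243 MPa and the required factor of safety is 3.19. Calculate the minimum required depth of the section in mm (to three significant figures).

h = 374 mm

σ_allow = 243/3.19 = 76.18 MPa.
For a rectangular section σ = 6M/(bh²), so h² = 6M/(b σ_allow) = 6×1.9000×10^8/(107×76.18) = 139900 mm².
h = 374.0 mm.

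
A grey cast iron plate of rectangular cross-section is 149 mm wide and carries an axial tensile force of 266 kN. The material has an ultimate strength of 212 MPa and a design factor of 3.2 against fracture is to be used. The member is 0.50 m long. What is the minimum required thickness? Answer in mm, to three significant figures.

t = 26.9 mm

σ_allow = 212/3.2 = 66.25 MPa.
Required area A = F/σ_allow = 266000/66.25 = 4015 mm².
t = A/w = 4015/149 = 26.95 mm.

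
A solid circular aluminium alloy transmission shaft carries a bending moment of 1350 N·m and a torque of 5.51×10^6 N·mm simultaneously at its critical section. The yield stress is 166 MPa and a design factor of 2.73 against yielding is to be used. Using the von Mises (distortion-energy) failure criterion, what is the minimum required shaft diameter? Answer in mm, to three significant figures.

σ_allow = σ_y/n = 166/2.73 = 60.81 MPa.
For a solid shaft σ_b = 32M/(πd³) and τ = 16T/(πd³), so the von Mises stress is σ' = (16/πd³)·√(4M²+3T²).
√(4M²+3T²) = √(4×(1.350×10^6)² + 3×(5.510×10^6)²) = 9.918×10^6 N·mm.
d³ = 16×9.918×10^6/(π×60.81) = 830700 mm³.
d = 94.01 mm.

d = 94.0 mm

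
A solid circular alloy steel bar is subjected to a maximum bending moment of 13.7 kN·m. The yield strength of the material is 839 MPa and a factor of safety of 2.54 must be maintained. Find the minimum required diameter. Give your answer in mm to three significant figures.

σ_allow = 839/2.54 = 330.3 MPa.
For a solid circular section σ = 32M/(πd³), so d³ = 32M/(π σ_allow) = 32×1.3700×10^7/(π×330.3) = 422500 mm³.
d = 75.04 mm.

d = 75.0 mm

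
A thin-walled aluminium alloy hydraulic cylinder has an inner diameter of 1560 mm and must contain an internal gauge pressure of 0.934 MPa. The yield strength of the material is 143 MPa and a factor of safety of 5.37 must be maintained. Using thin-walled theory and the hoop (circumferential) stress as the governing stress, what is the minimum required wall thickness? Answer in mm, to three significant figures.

σ_allow = 143/5.37 = 26.63 MPa.
Hoop stress σ_h = pD/(2t), so t = pD/(2σ_allow) = 0.934×1560/(2×26.63) = 27.36 mm.

t = 27.4 mm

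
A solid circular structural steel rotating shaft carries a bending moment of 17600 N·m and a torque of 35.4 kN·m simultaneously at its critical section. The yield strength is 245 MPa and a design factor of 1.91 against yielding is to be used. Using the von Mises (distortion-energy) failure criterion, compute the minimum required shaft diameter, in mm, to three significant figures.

d = 141 mm

σ_allow = σ_y/n = 245/1.91 = 128.3 MPa.
For a solid shaft σ_b = 32M/(πd³) and τ = 16T/(πd³), so the von Mises stress is σ' = (16/πd³)·√(4M²+3T²).
√(4M²+3T²) = √(4×(1.760×10^7)² + 3×(3.540×10^7)²) = 7.070×10^7 N·mm.
d³ = 16×7.070×10^7/(π×128.3) = 2.807×10^6 mm³.
d = 141.1 mm.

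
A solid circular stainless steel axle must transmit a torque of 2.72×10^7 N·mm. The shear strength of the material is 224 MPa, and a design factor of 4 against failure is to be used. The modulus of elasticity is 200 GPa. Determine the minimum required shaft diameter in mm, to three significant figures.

Allowable shear stress τ_allow = 224/4 = 56.00 MPa.
For a solid shaft τ = 16T/(πd³), so d³ = 16T/(π τ_allow) = 16×2.7200×10^7/(π×56.00) = 2.474×10^6 mm³.
d = (2.474×10^6)^(1/3) = 135.2 mm.

d = 135 mm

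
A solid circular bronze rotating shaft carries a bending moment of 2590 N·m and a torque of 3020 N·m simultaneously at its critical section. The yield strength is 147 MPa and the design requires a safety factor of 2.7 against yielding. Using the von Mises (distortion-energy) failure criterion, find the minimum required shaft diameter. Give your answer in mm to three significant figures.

σ_allow = σ_y/n = 147/2.7 = 54.44 MPa.
For a solid shaft σ_b = 32M/(πd³) and τ = 16T/(πd³), so the von Mises stress is σ' = (16/πd³)·√(4M²+3T²).
√(4M²+3T²) = √(4×(2.590×10^6)² + 3×(3.020×10^6)²) = 7.362×10^6 N·mm.
d³ = 16×7.362×10^6/(π×54.44) = 688600 mm³.
d = 88.31 mm.

d = 88.3 mm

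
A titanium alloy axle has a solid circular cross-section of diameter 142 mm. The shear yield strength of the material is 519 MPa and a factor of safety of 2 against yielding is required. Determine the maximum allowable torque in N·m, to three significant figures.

τ_allow = 519/2 = 259.5 MPa.
For a solid shaft T_allow = τ_allow·πd³/16; πd³/16 = π×142³/16 = 562200 mm³.
T_allow = 259.5×562200 = 1.459×10^8 N·mm = 145900 N·m.

T_allow = 1.46×10^5 N·m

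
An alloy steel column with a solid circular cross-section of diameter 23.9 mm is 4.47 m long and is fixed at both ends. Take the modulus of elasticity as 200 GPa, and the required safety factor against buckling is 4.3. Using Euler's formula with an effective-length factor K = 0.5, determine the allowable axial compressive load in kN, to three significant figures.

P_allow = 1.47 kN

I = πd⁴/64 = π×23.9⁴/64 = 16020 mm⁴.
Effective length L_e = KL = 0.5×4.47 m = 2235 mm.
Euler critical load P_cr = π²EI/L_e² = π²×200000×16020/2235² = 6329 N.
P_allow = P_cr/n = 6329/4.3 = 1472 N.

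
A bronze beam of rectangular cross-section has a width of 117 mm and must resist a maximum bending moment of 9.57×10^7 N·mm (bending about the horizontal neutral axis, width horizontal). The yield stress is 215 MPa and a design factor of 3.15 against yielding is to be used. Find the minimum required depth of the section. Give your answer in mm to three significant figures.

σ_allow = 215/3.15 = 68.25 MPa.
For a rectangular section σ = 6M/(bh²), so h² = 6M/(b σ_allow) = 6×9.5700×10^7/(117×68.25) = 71900 mm².
h = 268.1 mm.

h = 268 mm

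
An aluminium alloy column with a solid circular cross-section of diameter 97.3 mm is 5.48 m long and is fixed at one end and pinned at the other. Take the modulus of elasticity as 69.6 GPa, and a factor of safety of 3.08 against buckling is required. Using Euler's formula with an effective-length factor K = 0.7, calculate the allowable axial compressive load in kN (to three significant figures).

P_allow = 66.7 kN

I = πd⁴/64 = π×97.3⁴/64 = 4.400×10^6 mm⁴.
Effective length L_e = KL = 0.7×5.48 m = 3836 mm.
Euler critical load P_cr = π²EI/L_e² = π²×69600×4.400×10^6/3836² = 205400 N.
P_allow = P_cr/n = 205400/3.08 = 66680 N.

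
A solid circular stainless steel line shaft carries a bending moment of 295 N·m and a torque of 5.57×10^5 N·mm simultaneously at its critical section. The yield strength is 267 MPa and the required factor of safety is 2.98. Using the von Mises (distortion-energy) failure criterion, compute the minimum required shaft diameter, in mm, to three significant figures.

σ_allow = σ_y/n = 267/2.98 = 89.60 MPa.
For a solid shaft σ_b = 32M/(πd³) and τ = 16T/(πd³), so the von Mises stress is σ' = (16/πd³)·√(4M²+3T²).
√(4M²+3T²) = √(4×(295000)² + 3×(557000)²) = 1.131×10^6 N·mm.
d³ = 16×1.131×10^6/(π×89.60) = 64280 mm³.
d = 40.06 mm.

d = 40.1 mm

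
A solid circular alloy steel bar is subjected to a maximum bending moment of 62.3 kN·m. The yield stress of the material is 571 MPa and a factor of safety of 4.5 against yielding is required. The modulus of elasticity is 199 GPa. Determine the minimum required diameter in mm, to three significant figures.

d = 171 mm

σ_allow = 571/4.5 = 126.9 MPa.
For a solid circular section σ = 32M/(πd³), so d³ = 32M/(π σ_allow) = 32×6.2300×10^7/(π×126.9) = 5.001×10^6 mm³.
d = 171.0 mm.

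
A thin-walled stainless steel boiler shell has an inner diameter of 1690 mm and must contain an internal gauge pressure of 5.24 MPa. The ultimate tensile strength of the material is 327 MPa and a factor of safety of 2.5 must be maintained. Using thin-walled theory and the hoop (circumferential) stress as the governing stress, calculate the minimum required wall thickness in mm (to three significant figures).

σ_allow = 327/2.5 = 130.8 MPa.
Hoop stress σ_h = pD/(2t), so t = pD/(2σ_allow) = 5.24×1690/(2×130.8) = 33.85 mm.

t = 33.9 mm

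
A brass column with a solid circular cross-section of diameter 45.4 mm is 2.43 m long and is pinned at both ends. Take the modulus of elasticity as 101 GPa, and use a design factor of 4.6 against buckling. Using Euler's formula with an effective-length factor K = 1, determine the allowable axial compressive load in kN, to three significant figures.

I = πd⁴/64 = π×45.4⁴/64 = 208500 mm⁴.
Effective length L_e = KL = 1×2.43 m = 2430 mm.
Euler critical load P_cr = π²EI/L_e² = π²×101000×208500/2430² = 35200 N.
P_allow = P_cr/n = 35200/4.6 = 7653 N.

P_allow = 7.65 kN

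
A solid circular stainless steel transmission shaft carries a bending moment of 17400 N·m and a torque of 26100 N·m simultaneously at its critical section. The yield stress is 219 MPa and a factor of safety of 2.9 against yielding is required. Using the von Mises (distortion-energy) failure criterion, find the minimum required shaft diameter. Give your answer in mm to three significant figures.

d = 157 mm

σ_allow = σ_y/n = 219/2.9 = 75.52 MPa.
For a solid shaft σ_b = 32M/(πd³) and τ = 16T/(πd³), so the von Mises stress is σ' = (16/πd³)·√(4M²+3T²).
√(4M²+3T²) = √(4×(1.740×10^7)² + 3×(2.610×10^7)²) = 5.705×10^7 N·mm.
d³ = 16×5.705×10^7/(π×75.52) = 3.847×10^6 mm³.
d = 156.7 mm.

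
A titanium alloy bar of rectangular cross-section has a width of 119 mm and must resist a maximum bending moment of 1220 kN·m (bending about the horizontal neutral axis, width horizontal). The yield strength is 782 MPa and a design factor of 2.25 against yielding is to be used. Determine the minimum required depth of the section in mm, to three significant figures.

h = 421 mm

σ_allow = 782/2.25 = 347.6 MPa.
For a rectangular section σ = 6M/(bh²), so h² = 6M/(b σ_allow) = 6×1.2200×10^9/(119×347.6) = 177000 mm².
h = 420.7 mm.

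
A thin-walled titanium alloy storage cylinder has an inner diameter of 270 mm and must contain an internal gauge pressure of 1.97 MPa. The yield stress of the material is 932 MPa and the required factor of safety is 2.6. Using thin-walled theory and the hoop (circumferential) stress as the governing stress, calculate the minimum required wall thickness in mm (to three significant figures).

t = 0.742 mm

σ_allow = 932/2.6 = 358.5 MPa.
Hoop stress σ_h = pD/(2t), so t = pD/(2σ_allow) = 1.97×270/(2×358.5) = 0.7419 mm.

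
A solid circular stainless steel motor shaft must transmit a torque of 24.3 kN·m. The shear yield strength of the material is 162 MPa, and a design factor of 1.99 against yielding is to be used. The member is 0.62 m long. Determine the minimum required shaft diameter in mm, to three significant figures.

d = 115 mm

Allowable shear stress τ_allow = 162/1.99 = 81.41 MPa.
For a solid shaft τ = 16T/(πd³), so d³ = 16T/(π τ_allow) = 16×2.4300×10^7/(π×81.41) = 1.520×10^6 mm³.
d = (1.520×10^6)^(1/3) = 115.0 mm.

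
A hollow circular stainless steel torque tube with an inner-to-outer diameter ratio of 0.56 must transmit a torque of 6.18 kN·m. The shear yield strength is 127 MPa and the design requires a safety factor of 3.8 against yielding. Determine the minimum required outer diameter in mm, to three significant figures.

τ_allow = 127/3.8 = 33.42 MPa.
For a hollow shaft τ = 16T/[πd_o³(1−k⁴)] with k = 0.56, so 1−k⁴ = 0.9017.
d_o³ = 16T/[π τ_allow (1−k⁴)] = 16×6180000/(π×33.42×0.9017) = 1.044×10^6 mm³.
d_o = 101.5 mm.

d_o = 101 mm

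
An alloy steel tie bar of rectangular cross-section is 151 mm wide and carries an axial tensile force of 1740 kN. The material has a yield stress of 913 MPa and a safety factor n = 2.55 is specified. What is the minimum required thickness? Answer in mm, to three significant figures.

t = 32.2 mm

σ_allow = 913/2.55 = 358.0 MPa.
Required area A = F/σ_allow = 1740000/358.0 = 4860 mm².
t = A/w = 4860/151 = 32.18 mm.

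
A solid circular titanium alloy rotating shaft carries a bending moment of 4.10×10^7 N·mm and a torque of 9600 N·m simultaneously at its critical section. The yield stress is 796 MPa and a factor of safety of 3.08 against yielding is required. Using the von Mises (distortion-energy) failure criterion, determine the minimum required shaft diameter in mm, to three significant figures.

d = 118 mm

σ_allow = σ_y/n = 796/3.08 = 258.4 MPa.
For a solid shaft σ_b = 32M/(πd³) and τ = 16T/(πd³), so the von Mises stress is σ' = (16/πd³)·√(4M²+3T²).
√(4M²+3T²) = √(4×(4.100×10^7)² + 3×(9.600×10^6)²) = 8.367×10^7 N·mm.
d³ = 16×8.367×10^7/(π×258.4) = 1.649×10^6 mm³.
d = 118.1 mm.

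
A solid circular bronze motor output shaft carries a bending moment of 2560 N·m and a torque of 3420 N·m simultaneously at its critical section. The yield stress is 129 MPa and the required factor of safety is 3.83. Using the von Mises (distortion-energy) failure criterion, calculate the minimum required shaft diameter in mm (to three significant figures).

d = 106 mm

σ_allow = σ_y/n = 129/3.83 = 33.68 MPa.
For a solid shaft σ_b = 32M/(πd³) and τ = 16T/(πd³), so the von Mises stress is σ' = (16/πd³)·√(4M²+3T²).
√(4M²+3T²) = √(4×(2.560×10^6)² + 3×(3.420×10^6)²) = 7.830×10^6 N·mm.
d³ = 16×7.830×10^6/(π×33.68) = 1.184×10^6 mm³.
d = 105.8 mm.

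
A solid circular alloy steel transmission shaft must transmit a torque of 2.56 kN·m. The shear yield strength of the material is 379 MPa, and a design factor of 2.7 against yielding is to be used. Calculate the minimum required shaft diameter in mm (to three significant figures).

Allowable shear stress τ_allow = 379/2.7 = 140.4 MPa.
For a solid shaft τ = 16T/(πd³), so d³ = 16T/(π τ_allow) = 16×2560000/(π×140.4) = 92880 mm³.
d = (92880)^(1/3) = 45.29 mm.

d = 45.3 mm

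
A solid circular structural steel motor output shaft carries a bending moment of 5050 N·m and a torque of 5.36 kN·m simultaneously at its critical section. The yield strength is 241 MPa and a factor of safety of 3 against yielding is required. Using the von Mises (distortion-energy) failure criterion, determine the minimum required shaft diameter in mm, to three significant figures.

σ_allow = σ_y/n = 241/3 = 80.33 MPa.
For a solid shaft σ_b = 32M/(πd³) and τ = 16T/(πd³), so the von Mises stress is σ' = (16/πd³)·√(4M²+3T²).
√(4M²+3T²) = √(4×(5.050×10^6)² + 3×(5.360×10^6)²) = 1.372×10^7 N·mm.
d³ = 16×1.372×10^7/(π×80.33) = 869700 mm³.
d = 95.45 mm.

d = 95.5 mm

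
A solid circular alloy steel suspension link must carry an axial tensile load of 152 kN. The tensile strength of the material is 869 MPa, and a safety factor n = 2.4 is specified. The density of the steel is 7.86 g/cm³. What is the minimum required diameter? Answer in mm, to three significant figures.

Allowable stress σ_allow = 869/2.4 = 362.1 MPa.
Required area A = F/σ_allow = 152000/362.1 = 419.8 mm².
A = πd²/4 → d = √(4A/π) = 23.12 mm.

d = 23.1 mm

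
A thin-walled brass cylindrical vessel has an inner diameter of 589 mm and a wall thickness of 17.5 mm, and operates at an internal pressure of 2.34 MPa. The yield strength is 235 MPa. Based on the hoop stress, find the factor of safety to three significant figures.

σ_h = pD/(2t) = 2.34×589/(2×17.5) = 39.38 MPa.
n = 235/39.38 = 5.968.

n = 5.97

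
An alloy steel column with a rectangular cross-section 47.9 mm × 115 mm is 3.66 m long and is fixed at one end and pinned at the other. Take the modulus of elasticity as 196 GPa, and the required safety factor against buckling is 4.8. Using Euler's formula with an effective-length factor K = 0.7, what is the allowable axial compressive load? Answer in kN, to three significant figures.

Buckling occurs about the weak axis: I_min = h·b³/12 = 115×47.9³/12 = 1.053×10^6 mm⁴ (b = 47.9 mm is the smaller dimension).
Effective length L_e = KL = 0.7×3.66 m = 2562 mm.
Euler critical load P_cr = π²EI/L_e² = π²×196000×1.053×10^6/2562² = 310400 N.
P_allow = P_cr/n = 310400/4.8 = 64670 N.

P_allow = 64.7 kN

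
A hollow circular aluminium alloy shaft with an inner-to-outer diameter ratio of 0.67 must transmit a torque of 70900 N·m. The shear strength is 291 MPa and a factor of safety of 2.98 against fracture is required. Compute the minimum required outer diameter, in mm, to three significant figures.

d_o = 167 mm

τ_allow = 291/2.98 = 97.65 MPa.
For a hollow shaft τ = 16T/[πd_o³(1−k⁴)] with k = 0.67, so 1−k⁴ = 0.7985.
d_o³ = 16T/[π τ_allow (1−k⁴)] = 16×7.0900×10^7/(π×97.65×0.7985) = 4.631×10^6 mm³.
d_o = 166.7 mm.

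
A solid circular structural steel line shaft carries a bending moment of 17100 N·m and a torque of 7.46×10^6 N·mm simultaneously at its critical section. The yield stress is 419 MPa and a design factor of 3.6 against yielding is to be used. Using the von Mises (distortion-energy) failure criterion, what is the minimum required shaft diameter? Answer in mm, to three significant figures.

σ_allow = σ_y/n = 419/3.6 = 116.4 MPa.
For a solid shaft σ_b = 32M/(πd³) and τ = 16T/(πd³), so the von Mises stress is σ' = (16/πd³)·√(4M²+3T²).
√(4M²+3T²) = √(4×(1.710×10^7)² + 3×(7.460×10^6)²) = 3.656×10^7 N·mm.
d³ = 16×3.656×10^7/(π×116.4) = 1.600×10^6 mm³.
d = 117.0 mm.

d = 117 mm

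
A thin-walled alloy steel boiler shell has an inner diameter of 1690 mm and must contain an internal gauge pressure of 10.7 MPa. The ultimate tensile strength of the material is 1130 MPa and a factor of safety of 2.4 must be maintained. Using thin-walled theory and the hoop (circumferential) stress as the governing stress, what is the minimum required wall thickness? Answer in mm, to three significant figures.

σ_allow = 1130/2.4 = 470.8 MPa.
Hoop stress σ_h = pD/(2t), so t = pD/(2σ_allow) = 10.7×1690/(2×470.8) = 19.20 mm.

t = 19.2 mm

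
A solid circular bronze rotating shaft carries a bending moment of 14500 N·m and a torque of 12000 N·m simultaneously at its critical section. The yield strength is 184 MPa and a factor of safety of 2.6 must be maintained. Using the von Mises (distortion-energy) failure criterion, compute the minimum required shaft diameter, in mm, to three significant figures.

d = 137 mm

σ_allow = σ_y/n = 184/2.6 = 70.77 MPa.
For a solid shaft σ_b = 32M/(πd³) and τ = 16T/(πd³), so the von Mises stress is σ' = (16/πd³)·√(4M²+3T²).
√(4M²+3T²) = √(4×(1.450×10^7)² + 3×(1.200×10^7)²) = 3.568×10^7 N·mm.
d³ = 16×3.568×10^7/(π×70.77) = 2.568×10^6 mm³.
d = 136.9 mm.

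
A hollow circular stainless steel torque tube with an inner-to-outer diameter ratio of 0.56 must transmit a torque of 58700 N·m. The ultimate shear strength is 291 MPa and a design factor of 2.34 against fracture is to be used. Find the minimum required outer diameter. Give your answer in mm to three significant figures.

d_o = 139 mm

τ_allow = 291/2.34 = 124.4 MPa.
For a hollow shaft τ = 16T/[πd_o³(1−k⁴)] with k = 0.56, so 1−k⁴ = 0.9017.
d_o³ = 16T/[π τ_allow (1−k⁴)] = 16×5.8700×10^7/(π×124.4×0.9017) = 2.666×10^6 mm³.
d_o = 138.7 mm.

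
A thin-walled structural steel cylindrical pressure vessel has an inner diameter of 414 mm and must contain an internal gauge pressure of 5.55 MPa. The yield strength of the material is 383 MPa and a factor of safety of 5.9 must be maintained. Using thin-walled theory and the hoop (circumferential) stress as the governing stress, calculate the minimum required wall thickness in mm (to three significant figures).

σ_allow = 383/5.9 = 64.92 MPa.
Hoop stress σ_h = pD/(2t), so t = pD/(2σ_allow) = 5.55×414/(2×64.92) = 17.70 mm.

t = 17.7 mm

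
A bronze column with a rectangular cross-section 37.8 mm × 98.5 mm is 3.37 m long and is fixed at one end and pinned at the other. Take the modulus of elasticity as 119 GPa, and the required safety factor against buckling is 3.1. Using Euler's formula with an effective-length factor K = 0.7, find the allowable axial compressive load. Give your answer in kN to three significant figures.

Buckling occurs about the weak axis: I_min = h·b³/12 = 98.5×37.8³/12 = 443300 mm⁴ (b = 37.8 mm is the smaller dimension).
Effective length L_e = KL = 0.7×3.37 m = 2359 mm.
Euler critical load P_cr = π²EI/L_e² = π²×119000×443300/2359² = 93570 N.
P_allow = P_cr/n = 93570/3.1 = 30180 N.

P_allow = 30.2 kN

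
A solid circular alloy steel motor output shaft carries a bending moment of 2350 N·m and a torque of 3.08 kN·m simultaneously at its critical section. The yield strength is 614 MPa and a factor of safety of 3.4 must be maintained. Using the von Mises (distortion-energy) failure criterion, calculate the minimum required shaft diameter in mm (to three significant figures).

d = 58.5 mm

σ_allow = σ_y/n = 614/3.4 = 180.6 MPa.
For a solid shaft σ_b = 32M/(πd³) and τ = 16T/(πd³), so the von Mises stress is σ' = (16/πd³)·√(4M²+3T²).
√(4M²+3T²) = √(4×(2.350×10^6)² + 3×(3.080×10^6)²) = 7.110×10^6 N·mm.
d³ = 16×7.110×10^6/(π×180.6) = 200500 mm³.
d = 58.53 mm.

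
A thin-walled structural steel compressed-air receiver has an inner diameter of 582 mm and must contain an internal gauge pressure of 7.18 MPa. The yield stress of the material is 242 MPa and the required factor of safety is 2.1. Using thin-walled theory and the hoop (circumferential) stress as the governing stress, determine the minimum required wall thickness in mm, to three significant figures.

σ_allow = 242/2.1 = 115.2 MPa.
Hoop stress σ_h = pD/(2t), so t = pD/(2σ_allow) = 7.18×582/(2×115.2) = 18.13 mm.

t = 18.1 mm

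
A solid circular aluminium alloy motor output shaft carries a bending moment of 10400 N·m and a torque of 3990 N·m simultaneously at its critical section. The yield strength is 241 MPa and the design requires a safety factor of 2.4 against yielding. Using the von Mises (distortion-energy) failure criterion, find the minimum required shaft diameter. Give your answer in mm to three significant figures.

d = 104 mm

σ_allow = σ_y/n = 241/2.4 = 100.4 MPa.
For a solid shaft σ_b = 32M/(πd³) and τ = 16T/(πd³), so the von Mises stress is σ' = (16/πd³)·√(4M²+3T²).
√(4M²+3T²) = √(4×(1.040×10^7)² + 3×(3.990×10^6)²) = 2.192×10^7 N·mm.
d³ = 16×2.192×10^7/(π×100.4) = 1.112×10^6 mm³.
d = 103.6 mm.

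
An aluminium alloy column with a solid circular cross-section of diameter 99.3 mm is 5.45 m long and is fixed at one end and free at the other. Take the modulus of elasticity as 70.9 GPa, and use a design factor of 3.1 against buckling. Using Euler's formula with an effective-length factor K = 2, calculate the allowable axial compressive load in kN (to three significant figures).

I = πd⁴/64 = π×99.3⁴/64 = 4.773×10^6 mm⁴.
Effective length L_e = KL = 2×5.45 m = 10900 mm.
Euler critical load P_cr = π²EI/L_e² = π²×70900×4.773×10^6/10900² = 28110 N.
P_allow = P_cr/n = 28110/3.1 = 9068 N.

P_allow = 9.07 kN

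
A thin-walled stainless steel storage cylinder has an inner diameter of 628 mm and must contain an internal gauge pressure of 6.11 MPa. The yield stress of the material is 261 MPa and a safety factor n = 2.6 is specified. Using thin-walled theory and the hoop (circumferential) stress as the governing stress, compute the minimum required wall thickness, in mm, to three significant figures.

σ_allow = 261/2.6 = 100.4 MPa.
Hoop stress σ_h = pD/(2t), so t = pD/(2σ_allow) = 6.11×628/(2×100.4) = 19.11 mm.

t = 19.1 mm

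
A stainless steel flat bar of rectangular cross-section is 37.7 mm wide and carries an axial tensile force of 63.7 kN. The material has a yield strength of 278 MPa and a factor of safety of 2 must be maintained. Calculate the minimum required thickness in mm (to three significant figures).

σ_allow = 278/2 = 139.0 MPa.
Required area A = F/σ_allow = 63700/139.0 = 458.3 mm².
t = A/w = 458.3/37.7 = 12.16 mm.

t = 12.2 mm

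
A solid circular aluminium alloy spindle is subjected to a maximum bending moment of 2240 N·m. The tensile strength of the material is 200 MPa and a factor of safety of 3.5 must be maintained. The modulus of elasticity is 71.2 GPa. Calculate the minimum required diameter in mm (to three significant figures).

d = 73.6 mm

σ_allow = 200/3.5 = 57.14 MPa.
For a solid circular section σ = 32M/(πd³), so d³ = 32M/(π σ_allow) = 32×2240000/(π×57.14) = 399300 mm³.
d = 73.64 mm.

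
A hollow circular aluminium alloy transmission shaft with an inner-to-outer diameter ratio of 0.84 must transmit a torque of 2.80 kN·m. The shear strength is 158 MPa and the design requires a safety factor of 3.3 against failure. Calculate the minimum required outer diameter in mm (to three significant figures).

d_o = 84.0 mm

τ_allow = 158/3.3 = 47.88 MPa.
For a hollow shaft τ = 16T/[πd_o³(1−k⁴)] with k = 0.84, so 1−k⁴ = 0.5021.
d_o³ = 16T/[π τ_allow (1−k⁴)] = 16×2800000/(π×47.88×0.5021) = 593200 mm³.
d_o = 84.02 mm.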